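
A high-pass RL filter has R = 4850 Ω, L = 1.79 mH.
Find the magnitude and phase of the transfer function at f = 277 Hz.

Step 1 — Angular frequency: ω = 2π·277 = 1740 rad/s.
Step 2 — Transfer function: H(jω) = jωL/(R + jωL).
Step 3 — Numerator jωL = j·3.115; denominator R + jωL = 4850 + j3.115.
Step 4 — H = 4.126e-07 + j0.0006423.
Step 5 — Magnitude: |H| = 0.0006423 (-63.8 dB); phase: φ = 90.0°.

|H| = 0.0006423 (-63.8 dB), φ = 90.0°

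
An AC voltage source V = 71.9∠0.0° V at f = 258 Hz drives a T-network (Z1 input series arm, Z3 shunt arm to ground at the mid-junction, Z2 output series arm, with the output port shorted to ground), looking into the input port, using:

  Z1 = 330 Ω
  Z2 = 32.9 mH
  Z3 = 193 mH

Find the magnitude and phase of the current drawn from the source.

Step 1 — Angular frequency: ω = 2π·f = 2π·258 = 1621 rad/s.
Step 2 — Component impedances:
  Z1: Z = R = 330 Ω
  Z2: Z = jωL = j·1621·0.0329 = 0 + j53.33 Ω
  Z3: Z = jωL = j·1621·0.193 = 0 + j312.9 Ω
Step 3 — With the output port shorted to ground, the output series arm Z2 runs from the junction to ground; the shunt arm Z3 also runs from the junction to ground. They appear in parallel: Z3 || Z2 = 0 + j45.57 Ω.
Step 4 — Series with input arm Z1: Z_in = Z1 + (Z3 || Z2) = 330 + j45.57 Ω = 333.1∠7.9° Ω.
Step 5 — Source phasor: V = 71.9∠0.0° V = 71.9 V.
Step 6 — Ohm's law: I = V / Z_total = (71.9) / (330 + j45.57) = 0.2138 - j0.02952 A.
Step 7 — Convert to polar: |I| = 0.2158 A, ∠I = -7.9°.

I = 0.2158∠-7.9° A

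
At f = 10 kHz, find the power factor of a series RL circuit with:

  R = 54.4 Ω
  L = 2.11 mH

Step 1 — Angular frequency: ω = 2π·f = 2π·1e+04 = 6.283e+04 rad/s.
Step 2 — Component impedances:
  R: Z = R = 54.4 Ω
  L: Z = jωL = j·6.283e+04·0.00211 = 0 + j132.6 Ω
Step 3 — Series combination: Z_total = R + L = 54.4 + j132.6 Ω = 143.3∠67.7° Ω.
Step 4 — Power factor: PF = cos(φ) = Re(Z)/|Z| = 54.4/143.3 = 0.3796.
Step 5 — Type: Im(Z) = 132.6 ⇒ lagging (phase φ = 67.7°).

PF = 0.3796 (lagging, φ = 67.7°)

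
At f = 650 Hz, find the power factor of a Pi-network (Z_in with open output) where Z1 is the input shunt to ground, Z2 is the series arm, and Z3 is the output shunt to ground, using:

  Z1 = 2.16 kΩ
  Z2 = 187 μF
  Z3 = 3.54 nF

Step 1 — Angular frequency: ω = 2π·f = 2π·650 = 4084 rad/s.
Step 2 — Component impedances:
  Z1: Z = R = 2160 Ω
  Z2: Z = 1/(jωC) = -j/(ω·C) = 0 - j1.309 Ω
  Z3: Z = 1/(jωC) = -j/(ω·C) = 0 - j6.917e+04 Ω
Step 3 — With open output, the series arm Z2 and the output shunt Z3 appear in series to ground: Z2 + Z3 = 0 - j6.917e+04 Ω.
Step 4 — Parallel with input shunt Z1: Z_in = Z1 || (Z2 + Z3) = 2158 - j67.39 Ω = 2159∠-1.8° Ω.
Step 5 — Power factor: PF = cos(φ) = Re(Z)/|Z| = 2158/2159 = 0.9995.
Step 6 — Type: Im(Z) = -67.39 ⇒ leading (phase φ = -1.8°).

PF = 0.9995 (leading, φ = -1.8°)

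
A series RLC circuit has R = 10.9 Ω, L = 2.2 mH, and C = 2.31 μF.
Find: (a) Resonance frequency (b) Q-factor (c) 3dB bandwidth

Step 1 — Resonance: ω₀ = 1/√(LC) = 1/√(0.0022·2.31e-06) = 1.403e+04 rad/s.
Step 2 — f₀ = ω₀/(2π) = 2233 Hz.
Step 3 — Series Q: Q = ω₀L/R = 1.403e+04·0.0022/10.9 = 2.831.
Step 4 — Bandwidth: Δω = ω₀/Q = 4955 rad/s; BW = Δω/(2π) = 788.5 Hz.

(a) f₀ = 2233 Hz  (b) Q = 2.831  (c) BW = 788.5 Hz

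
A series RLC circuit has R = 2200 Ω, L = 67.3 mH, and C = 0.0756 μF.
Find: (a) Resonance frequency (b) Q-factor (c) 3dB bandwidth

Step 1 — Resonance: ω₀ = 1/√(LC) = 1/√(0.0673·7.56e-08) = 1.402e+04 rad/s.
Step 2 — f₀ = ω₀/(2π) = 2231 Hz.
Step 3 — Series Q: Q = ω₀L/R = 1.402e+04·0.0673/2200 = 0.4289.
Step 4 — Bandwidth: Δω = ω₀/Q = 3.269e+04 rad/s; BW = Δω/(2π) = 5203 Hz.

(a) f₀ = 2231 Hz  (b) Q = 0.4289  (c) BW = 5203 Hz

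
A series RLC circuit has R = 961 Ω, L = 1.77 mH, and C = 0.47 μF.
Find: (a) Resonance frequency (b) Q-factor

Step 1 — Resonance condition Im(Z)=0 gives ω₀ = 1/√(LC).
Step 2 — ω₀ = 1/√(0.00177·4.7e-07) = 3.467e+04 rad/s.
Step 3 — f₀ = ω₀/(2π) = 5518 Hz.
Step 4 — Series Q: Q = ω₀L/R = 3.467e+04·0.00177/961 = 0.06386.

(a) f₀ = 5518 Hz  (b) Q = 0.06386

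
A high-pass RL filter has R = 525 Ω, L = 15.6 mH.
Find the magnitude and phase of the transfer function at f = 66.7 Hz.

Step 1 — Angular frequency: ω = 2π·66.7 = 419.1 rad/s.
Step 2 — Transfer function: H(jω) = jωL/(R + jωL).
Step 3 — Numerator jωL = j·6.538; denominator R + jωL = 525 + j6.538.
Step 4 — H = 0.0001551 + j0.01245.
Step 5 — Magnitude: |H| = 0.01245 (-38.1 dB); phase: φ = 89.3°.

|H| = 0.01245 (-38.1 dB), φ = 89.3°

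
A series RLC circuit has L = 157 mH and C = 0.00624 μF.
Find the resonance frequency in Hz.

Step 1 — Resonance condition Im(Z)=0 gives ω₀ = 1/√(LC).
Step 2 — ω₀ = 1/√(0.157·6.24e-09) = 3.195e+04 rad/s.
Step 3 — f₀ = ω₀/(2π) = 5085 Hz.

f₀ = 5085 Hz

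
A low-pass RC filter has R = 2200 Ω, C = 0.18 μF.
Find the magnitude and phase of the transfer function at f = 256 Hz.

Step 1 — Angular frequency: ω = 2π·256 = 1608 rad/s.
Step 2 — Transfer function: H(jω) = 1/(1 + jωRC).
Step 3 — Denominator: 1 + jωRC = 1 + j·1608·2200·1.8e-07 = 1 + j0.637.
Step 4 — H = 0.7114 - j0.4531.
Step 5 — Magnitude: |H| = 0.8434 (-1.5 dB); phase: φ = -32.5°.

|H| = 0.8434 (-1.5 dB), φ = -32.5°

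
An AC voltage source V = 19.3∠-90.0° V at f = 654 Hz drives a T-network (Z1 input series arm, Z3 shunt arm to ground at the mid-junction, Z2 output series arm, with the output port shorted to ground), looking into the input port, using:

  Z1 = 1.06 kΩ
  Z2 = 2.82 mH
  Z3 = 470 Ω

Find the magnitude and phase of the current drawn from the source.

Step 1 — Angular frequency: ω = 2π·f = 2π·654 = 4109 rad/s.
Step 2 — Component impedances:
  Z1: Z = R = 1060 Ω
  Z2: Z = jωL = j·4109·0.00282 = 0 + j11.59 Ω
  Z3: Z = R = 470 Ω
Step 3 — With the output port shorted to ground, the output series arm Z2 runs from the junction to ground; the shunt arm Z3 also runs from the junction to ground. They appear in parallel: Z3 || Z2 = 0.2855 + j11.58 Ω.
Step 4 — Series with input arm Z1: Z_in = Z1 + (Z3 || Z2) = 1060 + j11.58 Ω = 1060∠0.6° Ω.
Step 5 — Source phasor: V = 19.3∠-90.0° V = 0 - j19.3 V.
Step 6 — Ohm's law: I = V / Z_total = (0 - j19.3) / (1060 + j11.58) = -0.0001988 - j0.0182 A.
Step 7 — Convert to polar: |I| = 0.0182 A, ∠I = -90.6°.

I = 0.0182∠-90.6° A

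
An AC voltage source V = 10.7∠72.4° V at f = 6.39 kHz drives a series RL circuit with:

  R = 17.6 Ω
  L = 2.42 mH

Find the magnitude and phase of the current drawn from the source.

Step 1 — Angular frequency: ω = 2π·f = 2π·6390 = 4.015e+04 rad/s.
Step 2 — Component impedances:
  R: Z = R = 17.6 Ω
  L: Z = jωL = j·4.015e+04·0.00242 = 0 + j97.16 Ω
Step 3 — Series combination: Z_total = R + L = 17.6 + j97.16 Ω = 98.74∠79.7° Ω.
Step 4 — Source phasor: V = 10.7∠72.4° V = 3.235 + j10.2 V.
Step 5 — Ohm's law: I = V / Z_total = (3.235 + j10.2) / (17.6 + j97.16) = 0.1075 - j0.01383 A.
Step 6 — Convert to polar: |I| = 0.1084 A, ∠I = -7.3°.

I = 0.1084∠-7.3° A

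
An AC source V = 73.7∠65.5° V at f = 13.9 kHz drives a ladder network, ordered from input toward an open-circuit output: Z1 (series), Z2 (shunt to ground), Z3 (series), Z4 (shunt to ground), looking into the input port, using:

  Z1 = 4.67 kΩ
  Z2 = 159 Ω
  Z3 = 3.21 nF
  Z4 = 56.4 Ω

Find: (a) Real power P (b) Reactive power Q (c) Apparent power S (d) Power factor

Step 1 — Angular frequency: ω = 2π·f = 2π·1.39e+04 = 8.734e+04 rad/s.
Step 2 — Component impedances:
  Z1: Z = R = 4670 Ω
  Z2: Z = R = 159 Ω
  Z3: Z = 1/(jωC) = -j/(ω·C) = 0 - j3567 Ω
  Z4: Z = R = 56.4 Ω
Step 3 — Ladder network (open output): work backward from the far end, alternating series and parallel combinations. Z_in = 4829 - j7.062 Ω = 4829∠-0.1° Ω.
Step 4 — Source phasor: V = 73.7∠65.5° V = 30.56 + j67.06 V.
Step 5 — Current: I = V / Z = 0.006309 + j0.0139 A = 0.01526∠65.6° A.
Step 6 — Complex power: S = V·I* = 1.125 - j0.001645 VA.
Step 7 — Real power: P = Re(S) = 1.125 W.
Step 8 — Reactive power: Q = Im(S) = -0.001645 VAR.
Step 9 — Apparent power: |S| = 1.125 VA.
Step 10 — Power factor: PF = P/|S| = 1 (leading).

(a) P = 1.125 W  (b) Q = -0.001645 VAR  (c) S = 1.125 VA  (d) PF = 1 (leading)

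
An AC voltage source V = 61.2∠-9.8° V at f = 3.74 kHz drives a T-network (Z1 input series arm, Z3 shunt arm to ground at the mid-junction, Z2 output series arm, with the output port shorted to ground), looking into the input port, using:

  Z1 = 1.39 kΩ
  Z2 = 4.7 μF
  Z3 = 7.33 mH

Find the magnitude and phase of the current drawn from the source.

Step 1 — Angular frequency: ω = 2π·f = 2π·3740 = 2.35e+04 rad/s.
Step 2 — Component impedances:
  Z1: Z = R = 1390 Ω
  Z2: Z = 1/(jωC) = -j/(ω·C) = 0 - j9.054 Ω
  Z3: Z = jωL = j·2.35e+04·0.00733 = 0 + j172.2 Ω
Step 3 — With the output port shorted to ground, the output series arm Z2 runs from the junction to ground; the shunt arm Z3 also runs from the junction to ground. They appear in parallel: Z3 || Z2 = 0 - j9.557 Ω.
Step 4 — Series with input arm Z1: Z_in = Z1 + (Z3 || Z2) = 1390 - j9.557 Ω = 1390∠-0.4° Ω.
Step 5 — Source phasor: V = 61.2∠-9.8° V = 60.31 - j10.42 V.
Step 6 — Ohm's law: I = V / Z_total = (60.31 - j10.42) / (1390 - j9.557) = 0.04344 - j0.007195 A.
Step 7 — Convert to polar: |I| = 0.04403 A, ∠I = -9.4°.

I = 0.04403∠-9.4° A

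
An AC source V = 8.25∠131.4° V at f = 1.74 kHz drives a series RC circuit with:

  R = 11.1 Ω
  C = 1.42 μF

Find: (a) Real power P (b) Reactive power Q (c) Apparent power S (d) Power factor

Step 1 — Angular frequency: ω = 2π·f = 2π·1740 = 1.093e+04 rad/s.
Step 2 — Component impedances:
  R: Z = R = 11.1 Ω
  C: Z = 1/(jωC) = -j/(ω·C) = 0 - j64.41 Ω
Step 3 — Series combination: Z_total = R + C = 11.1 - j64.41 Ω = 65.36∠-80.2° Ω.
Step 4 — Source phasor: V = 8.25∠131.4° V = -5.456 + j6.188 V.
Step 5 — Current: I = V / Z = -0.1075 - j0.06618 A = 0.1262∠-148.4° A.
Step 6 — Complex power: S = V·I* = 0.1768 - j1.026 VA.
Step 7 — Real power: P = Re(S) = 0.1768 W.
Step 8 — Reactive power: Q = Im(S) = -1.026 VAR.
Step 9 — Apparent power: |S| = 1.041 VA.
Step 10 — Power factor: PF = P/|S| = 0.1698 (leading).

(a) P = 0.1768 W  (b) Q = -1.026 VAR  (c) S = 1.041 VA  (d) PF = 0.1698 (leading)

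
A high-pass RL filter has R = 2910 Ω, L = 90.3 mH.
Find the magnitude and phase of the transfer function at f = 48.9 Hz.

Step 1 — Angular frequency: ω = 2π·48.9 = 307.2 rad/s.
Step 2 — Transfer function: H(jω) = jωL/(R + jωL).
Step 3 — Numerator jωL = j·27.74; denominator R + jωL = 2910 + j27.74.
Step 4 — H = 9.089e-05 + j0.009533.
Step 5 — Magnitude: |H| = 0.009534 (-40.4 dB); phase: φ = 89.5°.

|H| = 0.009534 (-40.4 dB), φ = 89.5°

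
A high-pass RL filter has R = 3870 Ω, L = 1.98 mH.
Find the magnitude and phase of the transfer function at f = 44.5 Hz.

Step 1 — Angular frequency: ω = 2π·44.5 = 279.6 rad/s.
Step 2 — Transfer function: H(jω) = jωL/(R + jωL).
Step 3 — Numerator jωL = j·0.5536; denominator R + jωL = 3870 + j0.5536.
Step 4 — H = 2.046e-08 + j0.0001431.
Step 5 — Magnitude: |H| = 0.0001431 (-76.9 dB); phase: φ = 90.0°.

|H| = 0.0001431 (-76.9 dB), φ = 90.0°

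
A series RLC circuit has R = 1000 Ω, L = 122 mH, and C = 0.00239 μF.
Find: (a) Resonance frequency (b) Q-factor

Step 1 — Resonance condition Im(Z)=0 gives ω₀ = 1/√(LC).
Step 2 — ω₀ = 1/√(0.122·2.39e-09) = 5.856e+04 rad/s.
Step 3 — f₀ = ω₀/(2π) = 9321 Hz.
Step 4 — Series Q: Q = ω₀L/R = 5.856e+04·0.122/1000 = 7.145.

(a) f₀ = 9321 Hz  (b) Q = 7.145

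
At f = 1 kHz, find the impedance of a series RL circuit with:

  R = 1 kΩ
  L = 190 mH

Step 1 — Angular frequency: ω = 2π·f = 2π·1000 = 6283 rad/s.
Step 2 — Component impedances:
  R: Z = R = 1000 Ω
  L: Z = jωL = j·6283·0.19 = 0 + j1194 Ω
Step 3 — Series combination: Z_total = R + L = 1000 + j1194 Ω = 1557∠50.0° Ω.

Z = 1000 + j1194 Ω = 1557∠50.0° Ω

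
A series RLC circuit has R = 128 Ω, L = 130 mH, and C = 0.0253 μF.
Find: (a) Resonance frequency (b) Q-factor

Step 1 — Resonance condition Im(Z)=0 gives ω₀ = 1/√(LC).
Step 2 — ω₀ = 1/√(0.13·2.53e-08) = 1.744e+04 rad/s.
Step 3 — f₀ = ω₀/(2π) = 2775 Hz.
Step 4 — Series Q: Q = ω₀L/R = 1.744e+04·0.13/128 = 17.71.

(a) f₀ = 2775 Hz  (b) Q = 17.71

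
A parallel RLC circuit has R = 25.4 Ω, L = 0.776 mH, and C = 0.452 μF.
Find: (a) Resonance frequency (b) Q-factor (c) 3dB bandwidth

Step 1 — Resonance: ω₀ = 1/√(LC) = 1/√(0.000776·4.52e-07) = 5.339e+04 rad/s.
Step 2 — f₀ = ω₀/(2π) = 8498 Hz.
Step 3 — Parallel Q: Q = R/(ω₀L) = 25.4/(5.339e+04·0.000776) = 0.613.
Step 4 — Bandwidth: Δω = ω₀/Q = 8.71e+04 rad/s; BW = Δω/(2π) = 1.386e+04 Hz.

(a) f₀ = 8498 Hz  (b) Q = 0.613  (c) BW = 1.386e+04 Hz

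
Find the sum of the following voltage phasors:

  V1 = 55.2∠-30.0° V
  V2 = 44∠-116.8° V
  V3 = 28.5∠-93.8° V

Step 1 — Convert each phasor to rectangular form:
  V1 = 55.2·(cos(-30.0°) + j·sin(-30.0°)) = 47.8 - j27.6 V
  V2 = 44·(cos(-116.8°) + j·sin(-116.8°)) = -19.84 - j39.27 V
  V3 = 28.5·(cos(-93.8°) + j·sin(-93.8°)) = -1.889 - j28.44 V
Step 2 — Sum components: V_total = 26.08 - j95.31 V.
Step 3 — Convert to polar: |V_total| = 98.81 V, ∠V_total = -74.7°.

V_total = 98.81∠-74.7° V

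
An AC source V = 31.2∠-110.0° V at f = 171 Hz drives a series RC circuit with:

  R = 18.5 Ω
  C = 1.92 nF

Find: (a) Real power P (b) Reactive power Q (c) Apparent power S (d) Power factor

Step 1 — Angular frequency: ω = 2π·f = 2π·171 = 1074 rad/s.
Step 2 — Component impedances:
  R: Z = R = 18.5 Ω
  C: Z = 1/(jωC) = -j/(ω·C) = 0 - j4.848e+05 Ω
Step 3 — Series combination: Z_total = R + C = 18.5 - j4.848e+05 Ω = 4.848e+05∠-90.0° Ω.
Step 4 — Source phasor: V = 31.2∠-110.0° V = -10.67 - j29.32 V.
Step 5 — Current: I = V / Z = 6.048e-05 - j2.202e-05 A = 6.436e-05∠-20.0° A.
Step 6 — Complex power: S = V·I* = 7.664e-08 - j0.002008 VA.
Step 7 — Real power: P = Re(S) = 7.664e-08 W.
Step 8 — Reactive power: Q = Im(S) = -0.002008 VAR.
Step 9 — Apparent power: |S| = 0.002008 VA.
Step 10 — Power factor: PF = P/|S| = 3.816e-05 (leading).

(a) P = 7.664e-08 W  (b) Q = -0.002008 VAR  (c) S = 0.002008 VA  (d) PF = 3.816e-05 (leading)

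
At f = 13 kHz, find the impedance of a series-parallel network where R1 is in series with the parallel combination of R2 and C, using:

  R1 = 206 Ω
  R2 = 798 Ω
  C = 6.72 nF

Step 1 — Angular frequency: ω = 2π·f = 2π·1.3e+04 = 8.168e+04 rad/s.
Step 2 — Component impedances:
  R1: Z = R = 206 Ω
  R2: Z = R = 798 Ω
  C: Z = 1/(jωC) = -j/(ω·C) = 0 - j1822 Ω
Step 3 — Parallel branch: R2 || C = 1/(1/R2 + 1/C) = 669.5 - j293.3 Ω.
Step 4 — Series with R1: Z_total = R1 + (R2 || C) = 875.5 - j293.3 Ω = 923.4∠-18.5° Ω.

Z = 875.5 - j293.3 Ω = 923.4∠-18.5° Ω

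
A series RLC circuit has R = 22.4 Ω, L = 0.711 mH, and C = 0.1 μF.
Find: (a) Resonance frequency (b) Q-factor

Step 1 — Resonance condition Im(Z)=0 gives ω₀ = 1/√(LC).
Step 2 — ω₀ = 1/√(0.000711·1e-07) = 1.186e+05 rad/s.
Step 3 — f₀ = ω₀/(2π) = 1.887e+04 Hz.
Step 4 — Series Q: Q = ω₀L/R = 1.186e+05·0.000711/22.4 = 3.764.

(a) f₀ = 1.887e+04 Hz  (b) Q = 3.764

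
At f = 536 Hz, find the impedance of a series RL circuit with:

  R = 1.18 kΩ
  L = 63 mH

Step 1 — Angular frequency: ω = 2π·f = 2π·536 = 3368 rad/s.
Step 2 — Component impedances:
  R: Z = R = 1180 Ω
  L: Z = jωL = j·3368·0.063 = 0 + j212.2 Ω
Step 3 — Series combination: Z_total = R + L = 1180 + j212.2 Ω = 1199∠10.2° Ω.

Z = 1180 + j212.2 Ω = 1199∠10.2° Ω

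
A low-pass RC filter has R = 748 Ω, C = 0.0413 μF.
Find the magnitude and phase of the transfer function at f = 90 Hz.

Step 1 — Angular frequency: ω = 2π·90 = 565.5 rad/s.
Step 2 — Transfer function: H(jω) = 1/(1 + jωRC).
Step 3 — Denominator: 1 + jωRC = 1 + j·565.5·748·4.13e-08 = 1 + j0.01747.
Step 4 — H = 0.9997 - j0.01746.
Step 5 — Magnitude: |H| = 0.9998 (-0.0 dB); phase: φ = -1.0°.

|H| = 0.9998 (-0.0 dB), φ = -1.0°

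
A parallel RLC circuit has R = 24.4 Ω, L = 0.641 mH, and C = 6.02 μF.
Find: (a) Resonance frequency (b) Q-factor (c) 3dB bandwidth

Step 1 — Resonance: ω₀ = 1/√(LC) = 1/√(0.000641·6.02e-06) = 1.61e+04 rad/s.
Step 2 — f₀ = ω₀/(2π) = 2562 Hz.
Step 3 — Parallel Q: Q = R/(ω₀L) = 24.4/(1.61e+04·0.000641) = 2.365.
Step 4 — Bandwidth: Δω = ω₀/Q = 6808 rad/s; BW = Δω/(2π) = 1084 Hz.

(a) f₀ = 2562 Hz  (b) Q = 2.365  (c) BW = 1084 Hz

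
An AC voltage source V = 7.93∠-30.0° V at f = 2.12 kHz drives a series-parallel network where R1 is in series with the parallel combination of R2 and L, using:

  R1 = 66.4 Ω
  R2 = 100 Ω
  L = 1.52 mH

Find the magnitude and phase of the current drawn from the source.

Step 1 — Angular frequency: ω = 2π·f = 2π·2120 = 1.332e+04 rad/s.
Step 2 — Component impedances:
  R1: Z = R = 66.4 Ω
  R2: Z = R = 100 Ω
  L: Z = jωL = j·1.332e+04·0.00152 = 0 + j20.25 Ω
Step 3 — Parallel branch: R2 || L = 1/(1/R2 + 1/L) = 3.938 + j19.45 Ω.
Step 4 — Series with R1: Z_total = R1 + (R2 || L) = 70.34 + j19.45 Ω = 72.98∠15.5° Ω.
Step 5 — Source phasor: V = 7.93∠-30.0° V = 6.868 - j3.965 V.
Step 6 — Ohm's law: I = V / Z_total = (6.868 - j3.965) / (70.34 + j19.45) = 0.07622 - j0.07745 A.
Step 7 — Convert to polar: |I| = 0.1087 A, ∠I = -45.5°.

I = 0.1087∠-45.5° A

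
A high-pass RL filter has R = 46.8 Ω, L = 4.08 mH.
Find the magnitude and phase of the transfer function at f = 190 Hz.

Step 1 — Angular frequency: ω = 2π·190 = 1194 rad/s.
Step 2 — Transfer function: H(jω) = jωL/(R + jωL).
Step 3 — Numerator jωL = j·4.871; denominator R + jωL = 46.8 + j4.871.
Step 4 — H = 0.01072 + j0.103.
Step 5 — Magnitude: |H| = 0.1035 (-19.7 dB); phase: φ = 84.1°.

|H| = 0.1035 (-19.7 dB), φ = 84.1°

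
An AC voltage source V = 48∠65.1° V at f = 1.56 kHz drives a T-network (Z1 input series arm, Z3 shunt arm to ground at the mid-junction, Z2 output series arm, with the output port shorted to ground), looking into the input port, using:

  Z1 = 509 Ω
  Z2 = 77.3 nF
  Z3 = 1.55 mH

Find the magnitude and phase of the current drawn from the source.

Step 1 — Angular frequency: ω = 2π·f = 2π·1560 = 9802 rad/s.
Step 2 — Component impedances:
  Z1: Z = R = 509 Ω
  Z2: Z = 1/(jωC) = -j/(ω·C) = 0 - j1320 Ω
  Z3: Z = jωL = j·9802·0.00155 = 0 + j15.19 Ω
Step 3 — With the output port shorted to ground, the output series arm Z2 runs from the junction to ground; the shunt arm Z3 also runs from the junction to ground. They appear in parallel: Z3 || Z2 = 0 + j15.37 Ω.
Step 4 — Series with input arm Z1: Z_in = Z1 + (Z3 || Z2) = 509 + j15.37 Ω = 509.2∠1.7° Ω.
Step 5 — Source phasor: V = 48∠65.1° V = 20.21 + j43.54 V.
Step 6 — Ohm's law: I = V / Z_total = (20.21 + j43.54) / (509 + j15.37) = 0.04225 + j0.08426 A.
Step 7 — Convert to polar: |I| = 0.09426 A, ∠I = 63.4°.

I = 0.09426∠63.4° A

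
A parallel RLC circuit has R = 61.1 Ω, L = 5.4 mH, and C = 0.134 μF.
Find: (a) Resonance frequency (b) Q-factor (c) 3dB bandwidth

Step 1 — Resonance: ω₀ = 1/√(LC) = 1/√(0.0054·1.34e-07) = 3.717e+04 rad/s.
Step 2 — f₀ = ω₀/(2π) = 5917 Hz.
Step 3 — Parallel Q: Q = R/(ω₀L) = 61.1/(3.717e+04·0.0054) = 0.3044.
Step 4 — Bandwidth: Δω = ω₀/Q = 1.221e+05 rad/s; BW = Δω/(2π) = 1.944e+04 Hz.

(a) f₀ = 5917 Hz  (b) Q = 0.3044  (c) BW = 1.944e+04 Hz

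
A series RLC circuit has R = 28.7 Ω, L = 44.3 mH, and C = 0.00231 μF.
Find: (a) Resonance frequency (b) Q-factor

Step 1 — Resonance condition Im(Z)=0 gives ω₀ = 1/√(LC).
Step 2 — ω₀ = 1/√(0.0443·2.31e-09) = 9.885e+04 rad/s.
Step 3 — f₀ = ω₀/(2π) = 1.573e+04 Hz.
Step 4 — Series Q: Q = ω₀L/R = 9.885e+04·0.0443/28.7 = 152.6.

(a) f₀ = 1.573e+04 Hz  (b) Q = 152.6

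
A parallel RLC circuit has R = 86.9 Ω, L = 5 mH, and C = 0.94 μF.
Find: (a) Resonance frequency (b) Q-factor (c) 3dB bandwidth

Step 1 — Resonance: ω₀ = 1/√(LC) = 1/√(0.005·9.4e-07) = 1.459e+04 rad/s.
Step 2 — f₀ = ω₀/(2π) = 2322 Hz.
Step 3 — Parallel Q: Q = R/(ω₀L) = 86.9/(1.459e+04·0.005) = 1.192.
Step 4 — Bandwidth: Δω = ω₀/Q = 1.224e+04 rad/s; BW = Δω/(2π) = 1948 Hz.

(a) f₀ = 2322 Hz  (b) Q = 1.192  (c) BW = 1948 Hz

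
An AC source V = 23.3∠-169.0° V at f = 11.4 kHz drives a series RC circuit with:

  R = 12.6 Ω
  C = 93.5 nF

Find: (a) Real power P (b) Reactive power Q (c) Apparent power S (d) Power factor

Step 1 — Angular frequency: ω = 2π·f = 2π·1.14e+04 = 7.163e+04 rad/s.
Step 2 — Component impedances:
  R: Z = R = 12.6 Ω
  C: Z = 1/(jωC) = -j/(ω·C) = 0 - j149.3 Ω
Step 3 — Series combination: Z_total = R + C = 12.6 - j149.3 Ω = 149.8∠-85.2° Ω.
Step 4 — Source phasor: V = 23.3∠-169.0° V = -22.87 - j4.446 V.
Step 5 — Current: I = V / Z = 0.01673 - j0.1546 A = 0.1555∠-83.8° A.
Step 6 — Complex power: S = V·I* = 0.3046 - j3.61 VA.
Step 7 — Real power: P = Re(S) = 0.3046 W.
Step 8 — Reactive power: Q = Im(S) = -3.61 VAR.
Step 9 — Apparent power: |S| = 3.623 VA.
Step 10 — Power factor: PF = P/|S| = 0.08409 (leading).

(a) P = 0.3046 W  (b) Q = -3.61 VAR  (c) S = 3.623 VA  (d) PF = 0.08409 (leading)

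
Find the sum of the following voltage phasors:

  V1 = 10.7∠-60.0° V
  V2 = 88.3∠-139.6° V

Step 1 — Convert each phasor to rectangular form:
  V1 = 10.7·(cos(-60.0°) + j·sin(-60.0°)) = 5.35 - j9.266 V
  V2 = 88.3·(cos(-139.6°) + j·sin(-139.6°)) = -67.24 - j57.23 V
Step 2 — Sum components: V_total = -61.89 - j66.5 V.
Step 3 — Convert to polar: |V_total| = 90.84 V, ∠V_total = -132.9°.

V_total = 90.84∠-132.9° V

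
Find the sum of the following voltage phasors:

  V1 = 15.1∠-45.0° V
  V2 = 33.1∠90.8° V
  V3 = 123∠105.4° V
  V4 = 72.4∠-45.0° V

Step 1 — Convert each phasor to rectangular form:
  V1 = 15.1·(cos(-45.0°) + j·sin(-45.0°)) = 10.68 - j10.68 V
  V2 = 33.1·(cos(90.8°) + j·sin(90.8°)) = -0.4621 + j33.1 V
  V3 = 123·(cos(105.4°) + j·sin(105.4°)) = -32.66 + j118.6 V
  V4 = 72.4·(cos(-45.0°) + j·sin(-45.0°)) = 51.19 - j51.19 V
Step 2 — Sum components: V_total = 28.75 + j89.81 V.
Step 3 — Convert to polar: |V_total| = 94.3 V, ∠V_total = 72.3°.

V_total = 94.3∠72.3° V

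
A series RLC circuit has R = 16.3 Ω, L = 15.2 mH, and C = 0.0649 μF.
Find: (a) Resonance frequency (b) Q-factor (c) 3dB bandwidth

Step 1 — Resonance: ω₀ = 1/√(LC) = 1/√(0.0152·6.49e-08) = 3.184e+04 rad/s.
Step 2 — f₀ = ω₀/(2π) = 5067 Hz.
Step 3 — Series Q: Q = ω₀L/R = 3.184e+04·0.0152/16.3 = 29.69.
Step 4 — Bandwidth: Δω = ω₀/Q = 1072 rad/s; BW = Δω/(2π) = 170.7 Hz.

(a) f₀ = 5067 Hz  (b) Q = 29.69  (c) BW = 170.7 Hz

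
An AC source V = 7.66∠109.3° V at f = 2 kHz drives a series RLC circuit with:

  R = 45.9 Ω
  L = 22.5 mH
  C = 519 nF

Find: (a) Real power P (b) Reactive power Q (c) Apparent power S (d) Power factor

Step 1 — Angular frequency: ω = 2π·f = 2π·2000 = 1.257e+04 rad/s.
Step 2 — Component impedances:
  R: Z = R = 45.9 Ω
  L: Z = jωL = j·1.257e+04·0.0225 = 0 + j282.7 Ω
  C: Z = 1/(jωC) = -j/(ω·C) = 0 - j153.3 Ω
Step 3 — Series combination: Z_total = R + L + C = 45.9 + j129.4 Ω = 137.3∠70.5° Ω.
Step 4 — Source phasor: V = 7.66∠109.3° V = -2.532 + j7.23 V.
Step 5 — Current: I = V / Z = 0.04346 + j0.03498 A = 0.05578∠38.8° A.
Step 6 — Complex power: S = V·I* = 0.1428 + j0.4027 VA.
Step 7 — Real power: P = Re(S) = 0.1428 W.
Step 8 — Reactive power: Q = Im(S) = 0.4027 VAR.
Step 9 — Apparent power: |S| = 0.4273 VA.
Step 10 — Power factor: PF = P/|S| = 0.3343 (lagging).

(a) P = 0.1428 W  (b) Q = 0.4027 VAR  (c) S = 0.4273 VA  (d) PF = 0.3343 (lagging)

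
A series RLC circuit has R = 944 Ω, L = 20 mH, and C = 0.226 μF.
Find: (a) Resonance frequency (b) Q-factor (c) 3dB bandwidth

Step 1 — Resonance: ω₀ = 1/√(LC) = 1/√(0.02·2.26e-07) = 1.487e+04 rad/s.
Step 2 — f₀ = ω₀/(2π) = 2367 Hz.
Step 3 — Series Q: Q = ω₀L/R = 1.487e+04·0.02/944 = 0.3151.
Step 4 — Bandwidth: Δω = ω₀/Q = 4.72e+04 rad/s; BW = Δω/(2π) = 7512 Hz.

(a) f₀ = 2367 Hz  (b) Q = 0.3151  (c) BW = 7512 Hz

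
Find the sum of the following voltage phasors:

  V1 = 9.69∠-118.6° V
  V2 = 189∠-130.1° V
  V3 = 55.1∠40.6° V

Step 1 — Convert each phasor to rectangular form:
  V1 = 9.69·(cos(-118.6°) + j·sin(-118.6°)) = -4.639 - j8.508 V
  V2 = 189·(cos(-130.1°) + j·sin(-130.1°)) = -121.7 - j144.6 V
  V3 = 55.1·(cos(40.6°) + j·sin(40.6°)) = 41.84 + j35.86 V
Step 2 — Sum components: V_total = -84.54 - j117.2 V.
Step 3 — Convert to polar: |V_total| = 144.5 V, ∠V_total = -125.8°.

V_total = 144.5∠-125.8° V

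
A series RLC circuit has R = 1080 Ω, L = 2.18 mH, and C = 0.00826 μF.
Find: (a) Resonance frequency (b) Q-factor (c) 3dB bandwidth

Step 1 — Resonance: ω₀ = 1/√(LC) = 1/√(0.00218·8.26e-09) = 2.357e+05 rad/s.
Step 2 — f₀ = ω₀/(2π) = 3.751e+04 Hz.
Step 3 — Series Q: Q = ω₀L/R = 2.357e+05·0.00218/1080 = 0.4757.
Step 4 — Bandwidth: Δω = ω₀/Q = 4.954e+05 rad/s; BW = Δω/(2π) = 7.885e+04 Hz.

(a) f₀ = 3.751e+04 Hz  (b) Q = 0.4757  (c) BW = 7.885e+04 Hz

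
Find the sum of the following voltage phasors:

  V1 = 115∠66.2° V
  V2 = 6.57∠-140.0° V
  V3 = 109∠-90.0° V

Step 1 — Convert each phasor to rectangular form:
  V1 = 115·(cos(66.2°) + j·sin(66.2°)) = 46.41 + j105.2 V
  V2 = 6.57·(cos(-140.0°) + j·sin(-140.0°)) = -5.033 - j4.223 V
  V3 = 109·(cos(-90.0°) + j·sin(-90.0°)) = 0 - j109 V
Step 2 — Sum components: V_total = 41.37 - j8.003 V.
Step 3 — Convert to polar: |V_total| = 42.14 V, ∠V_total = -10.9°.

V_total = 42.14∠-10.9° V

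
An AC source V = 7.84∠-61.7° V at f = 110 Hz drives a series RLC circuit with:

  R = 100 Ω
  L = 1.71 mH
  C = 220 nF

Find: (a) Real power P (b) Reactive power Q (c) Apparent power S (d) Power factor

Step 1 — Angular frequency: ω = 2π·f = 2π·110 = 691.2 rad/s.
Step 2 — Component impedances:
  R: Z = R = 100 Ω
  L: Z = jωL = j·691.2·0.00171 = 0 + j1.182 Ω
  C: Z = 1/(jωC) = -j/(ω·C) = 0 - j6577 Ω
Step 3 — Series combination: Z_total = R + L + C = 100 - j6575 Ω = 6576∠-89.1° Ω.
Step 4 — Source phasor: V = 7.84∠-61.7° V = 3.717 - j6.903 V.
Step 5 — Current: I = V / Z = 0.001058 + j0.0005492 A = 0.001192∠27.4° A.
Step 6 — Complex power: S = V·I* = 0.0001421 - j0.009346 VA.
Step 7 — Real power: P = Re(S) = 0.0001421 W.
Step 8 — Reactive power: Q = Im(S) = -0.009346 VAR.
Step 9 — Apparent power: |S| = 0.009347 VA.
Step 10 — Power factor: PF = P/|S| = 0.01521 (leading).

(a) P = 0.0001421 W  (b) Q = -0.009346 VAR  (c) S = 0.009347 VA  (d) PF = 0.01521 (leading)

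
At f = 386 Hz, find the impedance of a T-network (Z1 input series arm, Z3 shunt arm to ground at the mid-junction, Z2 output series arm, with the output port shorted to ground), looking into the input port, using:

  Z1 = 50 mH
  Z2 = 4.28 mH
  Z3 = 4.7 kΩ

Step 1 — Angular frequency: ω = 2π·f = 2π·386 = 2425 rad/s.
Step 2 — Component impedances:
  Z1: Z = jωL = j·2425·0.05 = 0 + j121.3 Ω
  Z2: Z = jωL = j·2425·0.00428 = 0 + j10.38 Ω
  Z3: Z = R = 4700 Ω
Step 3 — With the output port shorted to ground, the output series arm Z2 runs from the junction to ground; the shunt arm Z3 also runs from the junction to ground. They appear in parallel: Z3 || Z2 = 0.02293 + j10.38 Ω.
Step 4 — Series with input arm Z1: Z_in = Z1 + (Z3 || Z2) = 0.02293 + j131.6 Ω = 131.6∠90.0° Ω.

Z = 0.02293 + j131.6 Ω = 131.6∠90.0° Ω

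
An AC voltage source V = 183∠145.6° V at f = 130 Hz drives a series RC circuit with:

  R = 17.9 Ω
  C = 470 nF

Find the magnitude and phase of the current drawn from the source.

Step 1 — Angular frequency: ω = 2π·f = 2π·130 = 816.8 rad/s.
Step 2 — Component impedances:
  R: Z = R = 17.9 Ω
  C: Z = 1/(jωC) = -j/(ω·C) = 0 - j2605 Ω
Step 3 — Series combination: Z_total = R + C = 17.9 - j2605 Ω = 2605∠-89.6° Ω.
Step 4 — Source phasor: V = 183∠145.6° V = -151 + j103.4 V.
Step 5 — Ohm's law: I = V / Z_total = (-151 + j103.4) / (17.9 - j2605) = -0.04009 - j0.05769 A.
Step 6 — Convert to polar: |I| = 0.07025 A, ∠I = -124.8°.

I = 0.07025∠-124.8° A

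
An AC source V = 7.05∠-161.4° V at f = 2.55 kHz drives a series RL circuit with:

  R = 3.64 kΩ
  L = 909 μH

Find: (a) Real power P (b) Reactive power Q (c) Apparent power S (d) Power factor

Step 1 — Angular frequency: ω = 2π·f = 2π·2550 = 1.602e+04 rad/s.
Step 2 — Component impedances:
  R: Z = R = 3640 Ω
  L: Z = jωL = j·1.602e+04·0.000909 = 0 + j14.56 Ω
Step 3 — Series combination: Z_total = R + L = 3640 + j14.56 Ω = 3640∠0.2° Ω.
Step 4 — Source phasor: V = 7.05∠-161.4° V = -6.682 - j2.249 V.
Step 5 — Current: I = V / Z = -0.001838 - j0.0006104 A = 0.001937∠-161.6° A.
Step 6 — Complex power: S = V·I* = 0.01365 + j5.463e-05 VA.
Step 7 — Real power: P = Re(S) = 0.01365 W.
Step 8 — Reactive power: Q = Im(S) = 5.463e-05 VAR.
Step 9 — Apparent power: |S| = 0.01365 VA.
Step 10 — Power factor: PF = P/|S| = 1 (lagging).

(a) P = 0.01365 W  (b) Q = 5.463e-05 VAR  (c) S = 0.01365 VA  (d) PF = 1 (lagging)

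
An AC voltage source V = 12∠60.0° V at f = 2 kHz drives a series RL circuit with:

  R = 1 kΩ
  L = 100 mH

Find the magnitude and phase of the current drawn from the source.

Step 1 — Angular frequency: ω = 2π·f = 2π·2000 = 1.257e+04 rad/s.
Step 2 — Component impedances:
  R: Z = R = 1000 Ω
  L: Z = jωL = j·1.257e+04·0.1 = 0 + j1257 Ω
Step 3 — Series combination: Z_total = R + L = 1000 + j1257 Ω = 1606∠51.5° Ω.
Step 4 — Source phasor: V = 12∠60.0° V = 6 + j10.39 V.
Step 5 — Ohm's law: I = V / Z_total = (6 + j10.39) / (1000 + j1257) = 0.00739 + j0.001106 A.
Step 6 — Convert to polar: |I| = 0.007472 A, ∠I = 8.5°.

I = 0.007472∠8.5° A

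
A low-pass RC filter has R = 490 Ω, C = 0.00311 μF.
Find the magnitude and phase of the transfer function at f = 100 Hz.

Step 1 — Angular frequency: ω = 2π·100 = 628.3 rad/s.
Step 2 — Transfer function: H(jω) = 1/(1 + jωRC).
Step 3 — Denominator: 1 + jωRC = 1 + j·628.3·490·3.11e-09 = 1 + j0.0009575.
Step 4 — H = 1 - j0.0009575.
Step 5 — Magnitude: |H| = 1 (-0.0 dB); phase: φ = -0.1°.

|H| = 1 (-0.0 dB), φ = -0.1°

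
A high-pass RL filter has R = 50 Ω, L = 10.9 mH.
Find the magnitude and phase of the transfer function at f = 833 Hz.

Step 1 — Angular frequency: ω = 2π·833 = 5234 rad/s.
Step 2 — Transfer function: H(jω) = jωL/(R + jωL).
Step 3 — Numerator jωL = j·57.05; denominator R + jωL = 50 + j57.05.
Step 4 — H = 0.5656 + j0.4957.
Step 5 — Magnitude: |H| = 0.752 (-2.5 dB); phase: φ = 41.2°.

|H| = 0.752 (-2.5 dB), φ = 41.2°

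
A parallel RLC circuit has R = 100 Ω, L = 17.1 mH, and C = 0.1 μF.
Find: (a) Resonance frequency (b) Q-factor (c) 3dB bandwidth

Step 1 — Resonance: ω₀ = 1/√(LC) = 1/√(0.0171·1e-07) = 2.418e+04 rad/s.
Step 2 — f₀ = ω₀/(2π) = 3849 Hz.
Step 3 — Parallel Q: Q = R/(ω₀L) = 100/(2.418e+04·0.0171) = 0.2418.
Step 4 — Bandwidth: Δω = ω₀/Q = 1e+05 rad/s; BW = Δω/(2π) = 1.592e+04 Hz.

(a) f₀ = 3849 Hz  (b) Q = 0.2418  (c) BW = 1.592e+04 Hz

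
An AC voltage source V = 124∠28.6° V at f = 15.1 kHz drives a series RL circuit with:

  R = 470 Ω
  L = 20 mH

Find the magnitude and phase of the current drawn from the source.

Step 1 — Angular frequency: ω = 2π·f = 2π·1.51e+04 = 9.488e+04 rad/s.
Step 2 — Component impedances:
  R: Z = R = 470 Ω
  L: Z = jωL = j·9.488e+04·0.02 = 0 + j1898 Ω
Step 3 — Series combination: Z_total = R + L = 470 + j1898 Ω = 1955∠76.1° Ω.
Step 4 — Source phasor: V = 124∠28.6° V = 108.9 + j59.36 V.
Step 5 — Ohm's law: I = V / Z_total = (108.9 + j59.36) / (470 + j1898) = 0.04286 - j0.04676 A.
Step 6 — Convert to polar: |I| = 0.06343 A, ∠I = -47.5°.

I = 0.06343∠-47.5° A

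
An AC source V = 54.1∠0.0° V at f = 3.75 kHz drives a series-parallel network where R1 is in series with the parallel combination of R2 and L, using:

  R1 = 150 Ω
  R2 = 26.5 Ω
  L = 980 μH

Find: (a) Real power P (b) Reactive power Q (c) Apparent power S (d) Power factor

Step 1 — Angular frequency: ω = 2π·f = 2π·3750 = 2.356e+04 rad/s.
Step 2 — Component impedances:
  R1: Z = R = 150 Ω
  R2: Z = R = 26.5 Ω
  L: Z = jωL = j·2.356e+04·0.00098 = 0 + j23.09 Ω
Step 3 — Parallel branch: R2 || L = 1/(1/R2 + 1/L) = 11.44 + j13.13 Ω.
Step 4 — Series with R1: Z_total = R1 + (R2 || L) = 161.4 + j13.13 Ω = 162∠4.6° Ω.
Step 5 — Source phasor: V = 54.1∠0.0° V = 54.1 V.
Step 6 — Current: I = V / Z = 0.3329 - j0.02707 A = 0.334∠-4.6° A.
Step 7 — Complex power: S = V·I* = 18.01 + j1.464 VA.
Step 8 — Real power: P = Re(S) = 18.01 W.
Step 9 — Reactive power: Q = Im(S) = 1.464 VAR.
Step 10 — Apparent power: |S| = 18.07 VA.
Step 11 — Power factor: PF = P/|S| = 0.9967 (lagging).

(a) P = 18.01 W  (b) Q = 1.464 VAR  (c) S = 18.07 VA  (d) PF = 0.9967 (lagging)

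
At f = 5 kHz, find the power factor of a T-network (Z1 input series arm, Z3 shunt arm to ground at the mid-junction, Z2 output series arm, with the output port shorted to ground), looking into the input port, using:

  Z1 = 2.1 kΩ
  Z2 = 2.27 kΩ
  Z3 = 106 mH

Step 1 — Angular frequency: ω = 2π·f = 2π·5000 = 3.142e+04 rad/s.
Step 2 — Component impedances:
  Z1: Z = R = 2100 Ω
  Z2: Z = R = 2270 Ω
  Z3: Z = jωL = j·3.142e+04·0.106 = 0 + j3330 Ω
Step 3 — With the output port shorted to ground, the output series arm Z2 runs from the junction to ground; the shunt arm Z3 also runs from the junction to ground. They appear in parallel: Z3 || Z2 = 1550 + j1056 Ω.
Step 4 — Series with input arm Z1: Z_in = Z1 + (Z3 || Z2) = 3650 + j1056 Ω = 3800∠16.1° Ω.
Step 5 — Power factor: PF = cos(φ) = Re(Z)/|Z| = 3649.84/3799.67 = 0.9606.
Step 6 — Type: Im(Z) = 1056 ⇒ lagging (phase φ = 16.1°).

PF = 0.9606 (lagging, φ = 16.1°)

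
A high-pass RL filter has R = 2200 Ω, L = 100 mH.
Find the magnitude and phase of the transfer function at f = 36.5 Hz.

Step 1 — Angular frequency: ω = 2π·36.5 = 229.3 rad/s.
Step 2 — Transfer function: H(jω) = jωL/(R + jωL).
Step 3 — Numerator jωL = j·22.93; denominator R + jωL = 2200 + j22.93.
Step 4 — H = 0.0001087 + j0.01042.
Step 5 — Magnitude: |H| = 0.01042 (-39.6 dB); phase: φ = 89.4°.

|H| = 0.01042 (-39.6 dB), φ = 89.4°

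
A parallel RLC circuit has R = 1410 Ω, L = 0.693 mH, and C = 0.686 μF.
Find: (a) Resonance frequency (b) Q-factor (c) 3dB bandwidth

Step 1 — Resonance: ω₀ = 1/√(LC) = 1/√(0.000693·6.86e-07) = 4.586e+04 rad/s.
Step 2 — f₀ = ω₀/(2π) = 7299 Hz.
Step 3 — Parallel Q: Q = R/(ω₀L) = 1410/(4.586e+04·0.000693) = 44.36.
Step 4 — Bandwidth: Δω = ω₀/Q = 1034 rad/s; BW = Δω/(2π) = 164.5 Hz.

(a) f₀ = 7299 Hz  (b) Q = 44.36  (c) BW = 164.5 Hz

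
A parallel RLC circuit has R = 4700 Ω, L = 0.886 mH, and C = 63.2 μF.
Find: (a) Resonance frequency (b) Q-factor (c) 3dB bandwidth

Step 1 — Resonance: ω₀ = 1/√(LC) = 1/√(0.000886·6.32e-05) = 4226 rad/s.
Step 2 — f₀ = ω₀/(2π) = 672.6 Hz.
Step 3 — Parallel Q: Q = R/(ω₀L) = 4700/(4226·0.000886) = 1255.
Step 4 — Bandwidth: Δω = ω₀/Q = 3.367 rad/s; BW = Δω/(2π) = 0.5358 Hz.

(a) f₀ = 672.6 Hz  (b) Q = 1255  (c) BW = 0.5358 Hz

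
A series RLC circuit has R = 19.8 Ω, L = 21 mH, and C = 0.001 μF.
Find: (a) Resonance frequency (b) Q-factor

Step 1 — Resonance condition Im(Z)=0 gives ω₀ = 1/√(LC).
Step 2 — ω₀ = 1/√(0.021·1e-09) = 2.182e+05 rad/s.
Step 3 — f₀ = ω₀/(2π) = 3.473e+04 Hz.
Step 4 — Series Q: Q = ω₀L/R = 2.182e+05·0.021/19.8 = 231.4.

(a) f₀ = 3.473e+04 Hz  (b) Q = 231.4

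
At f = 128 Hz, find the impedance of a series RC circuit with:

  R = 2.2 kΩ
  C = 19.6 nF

Step 1 — Angular frequency: ω = 2π·f = 2π·128 = 804.2 rad/s.
Step 2 — Component impedances:
  R: Z = R = 2200 Ω
  C: Z = 1/(jωC) = -j/(ω·C) = 0 - j6.344e+04 Ω
Step 3 — Series combination: Z_total = R + C = 2200 - j6.344e+04 Ω = 6.348e+04∠-88.0° Ω.

Z = 2200 - j6.344e+04 Ω = 6.348e+04∠-88.0° Ω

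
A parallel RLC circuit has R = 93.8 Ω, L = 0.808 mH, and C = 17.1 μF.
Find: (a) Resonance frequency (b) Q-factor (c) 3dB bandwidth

Step 1 — Resonance: ω₀ = 1/√(LC) = 1/√(0.000808·1.71e-05) = 8507 rad/s.
Step 2 — f₀ = ω₀/(2π) = 1354 Hz.
Step 3 — Parallel Q: Q = R/(ω₀L) = 93.8/(8507·0.000808) = 13.65.
Step 4 — Bandwidth: Δω = ω₀/Q = 623.4 rad/s; BW = Δω/(2π) = 99.23 Hz.

(a) f₀ = 1354 Hz  (b) Q = 13.65  (c) BW = 99.23 Hz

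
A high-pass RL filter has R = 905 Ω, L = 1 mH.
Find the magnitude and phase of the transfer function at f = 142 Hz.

Step 1 — Angular frequency: ω = 2π·142 = 892.2 rad/s.
Step 2 — Transfer function: H(jω) = jωL/(R + jωL).
Step 3 — Numerator jωL = j·0.8922; denominator R + jωL = 905 + j0.8922.
Step 4 — H = 9.719e-07 + j0.0009859.
Step 5 — Magnitude: |H| = 0.0009859 (-60.1 dB); phase: φ = 89.9°.

|H| = 0.0009859 (-60.1 dB), φ = 89.9°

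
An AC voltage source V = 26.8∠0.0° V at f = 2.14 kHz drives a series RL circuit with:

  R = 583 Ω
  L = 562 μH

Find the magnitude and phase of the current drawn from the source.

Step 1 — Angular frequency: ω = 2π·f = 2π·2140 = 1.345e+04 rad/s.
Step 2 — Component impedances:
  R: Z = R = 583 Ω
  L: Z = jωL = j·1.345e+04·0.000562 = 0 + j7.557 Ω
Step 3 — Series combination: Z_total = R + L = 583 + j7.557 Ω = 583∠0.7° Ω.
Step 4 — Source phasor: V = 26.8∠0.0° V = 26.8 V.
Step 5 — Ohm's law: I = V / Z_total = (26.8) / (583 + j7.557) = 0.04596 - j0.0005957 A.
Step 6 — Convert to polar: |I| = 0.04597 A, ∠I = -0.7°.

I = 0.04597∠-0.7° A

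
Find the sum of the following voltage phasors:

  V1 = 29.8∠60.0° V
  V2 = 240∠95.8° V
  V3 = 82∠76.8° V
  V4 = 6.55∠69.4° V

Step 1 — Convert each phasor to rectangular form:
  V1 = 29.8·(cos(60.0°) + j·sin(60.0°)) = 14.9 + j25.81 V
  V2 = 240·(cos(95.8°) + j·sin(95.8°)) = -24.25 + j238.8 V
  V3 = 82·(cos(76.8°) + j·sin(76.8°)) = 18.72 + j79.83 V
  V4 = 6.55·(cos(69.4°) + j·sin(69.4°)) = 2.305 + j6.131 V
Step 2 — Sum components: V_total = 11.68 + j350.5 V.
Step 3 — Convert to polar: |V_total| = 350.7 V, ∠V_total = 88.1°.

V_total = 350.7∠88.1° V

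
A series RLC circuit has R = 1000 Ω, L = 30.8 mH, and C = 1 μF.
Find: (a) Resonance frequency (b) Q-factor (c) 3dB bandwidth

Step 1 — Resonance condition Im(Z)=0 gives ω₀ = 1/√(LC).
Step 2 — ω₀ = 1/√(0.0308·1e-06) = 5698 rad/s.
Step 3 — f₀ = ω₀/(2π) = 906.9 Hz.
Step 4 — Series Q: Q = ω₀L/R = 5698·0.0308/1000 = 0.1755.
Step 5 — 3dB bandwidth: Δω = ω₀/Q = 3.247e+04 rad/s; BW = Δω/(2π) = 5167 Hz.

(a) f₀ = 906.9 Hz  (b) Q = 0.1755  (c) BW = 5167 Hz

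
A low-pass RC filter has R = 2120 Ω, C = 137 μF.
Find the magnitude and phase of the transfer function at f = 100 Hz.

Step 1 — Angular frequency: ω = 2π·100 = 628.3 rad/s.
Step 2 — Transfer function: H(jω) = 1/(1 + jωRC).
Step 3 — Denominator: 1 + jωRC = 1 + j·628.3·2120·0.000137 = 1 + j182.5.
Step 4 — H = 3.003e-05 - j0.00548.
Step 5 — Magnitude: |H| = 0.00548 (-45.2 dB); phase: φ = -89.7°.

|H| = 0.00548 (-45.2 dB), φ = -89.7°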